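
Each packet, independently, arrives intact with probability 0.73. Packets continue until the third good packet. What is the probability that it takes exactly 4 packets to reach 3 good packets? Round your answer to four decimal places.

0.3151

Y = trial on which the third success occurs; negative binomial, r=3, p=0.73.
P(Y=4) = C(3,2) · p^3 · (1−p)^1
= 3 · 0.38902 · 0.27 = 0.315104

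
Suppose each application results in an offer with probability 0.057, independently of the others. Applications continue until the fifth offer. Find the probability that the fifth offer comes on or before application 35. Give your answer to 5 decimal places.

Finishing within 35 applications ⇔ at least 5 successes in the first 35. With X ~ Binomial(35, 0.057), P(Y ≤ 35) = 1 − P(X ≤ 4).
  k=0: C(35,0)·0.057^0·0.943^35 = 0.1282063
  k=1: C(35,1)·0.057^1·0.943^34 = 0.2712317
  k=2: C(35,2)·0.057^2·0.943^33 = 0.2787100
  k=3: C(35,3)·0.057^3·0.943^32 = 0.1853141
  k=4: C(35,4)·0.057^4·0.943^31 = 0.0896110
1 − 0.9530731 = 0.0469269

0.04693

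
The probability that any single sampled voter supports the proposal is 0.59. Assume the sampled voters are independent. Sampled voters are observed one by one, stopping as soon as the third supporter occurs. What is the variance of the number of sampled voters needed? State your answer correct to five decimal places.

Y = total sampled voters until the third success; negative binomial with r=3, p=0.59.
Var(Y) = r(1−p)/p² = 3·0.41 / 0.59² = 3.5334674

3.53347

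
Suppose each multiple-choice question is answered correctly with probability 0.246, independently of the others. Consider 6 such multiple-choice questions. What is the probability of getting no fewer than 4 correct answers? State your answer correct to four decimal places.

0.0355

X ~ Binomial(6, 0.246); P(X ≥ 4) = Σ C(6,k) p^k (1−p)^(6−k) over k:
  k=4: C(6,4)·0.246^4·0.754^2 = 0.031230
  k=5: C(6,5)·0.246^5·0.754^1 = 0.004076
  k=6: C(6,6)·0.246^6·0.754^0 = 0.000222
Total = 0.035527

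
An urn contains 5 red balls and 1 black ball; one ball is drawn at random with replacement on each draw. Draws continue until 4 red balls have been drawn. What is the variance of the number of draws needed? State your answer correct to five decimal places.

Y = total draws until the fourth success; negative binomial with r=4, p=0.833333.
Var(Y) = r(1−p)/p² = 4·0.166667 / 0.833333² = 0.9600000

0.96000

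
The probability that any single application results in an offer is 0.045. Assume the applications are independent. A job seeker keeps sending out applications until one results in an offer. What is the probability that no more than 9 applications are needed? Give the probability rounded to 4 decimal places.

0.3393

Y = number of applications to the first success; geometric, p = 0.045.
P(Y ≤ 9) = 1 − (1−p)^9 = 1 − 0.660740 = 0.339260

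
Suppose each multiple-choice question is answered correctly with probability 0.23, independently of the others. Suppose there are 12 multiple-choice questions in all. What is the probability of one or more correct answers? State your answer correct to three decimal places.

P(at least one) = 1 − P(none) = 1 − (1 − 0.23)^12
= 1 − 0.04344 = 0.95656

0.957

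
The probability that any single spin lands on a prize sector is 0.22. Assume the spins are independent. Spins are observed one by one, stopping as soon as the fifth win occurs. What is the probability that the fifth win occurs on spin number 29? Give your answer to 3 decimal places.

Y = trial on which the fifth success occurs; negative binomial, r=5, p=0.22.
P(Y=29) = C(28,4) · p^5 · (1−p)^24
= 20475 · 0.00051536 · 0.002572 = 0.02714

0.027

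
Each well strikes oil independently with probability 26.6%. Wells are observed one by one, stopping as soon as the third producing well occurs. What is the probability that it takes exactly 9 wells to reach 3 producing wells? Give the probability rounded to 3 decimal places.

0.082

Y = trial on which the third success occurs; negative binomial, r=3, p=0.266.
P(Y=9) = C(8,2) · p^3 · (1−p)^6
= 28 · 0.018821 · 0.15638 = 0.08241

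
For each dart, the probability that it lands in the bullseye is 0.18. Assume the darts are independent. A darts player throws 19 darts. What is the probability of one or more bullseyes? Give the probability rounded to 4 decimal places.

0.9770

P(at least one) = 1 − P(none) = 1 − (1 − 0.18)^19
= 1 − 0.023039 = 0.976961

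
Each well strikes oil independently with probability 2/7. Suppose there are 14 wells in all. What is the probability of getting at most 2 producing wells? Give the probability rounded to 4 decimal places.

X ~ Binomial(14, 0.285714); P(X ≤ 2) = Σ C(14,k) p^k (1−p)^(14−k) over k:
  k=0: C(14,0)·0.285714^0·0.714286^14 = 0.008999
  k=1: C(14,1)·0.285714^1·0.714286^13 = 0.050396
  k=2: C(14,2)·0.285714^2·0.714286^12 = 0.131029
Total = 0.190425

0.1904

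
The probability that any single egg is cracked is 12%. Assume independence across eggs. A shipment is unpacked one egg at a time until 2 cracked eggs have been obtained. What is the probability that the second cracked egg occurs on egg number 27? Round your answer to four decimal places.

Y = trial on which the second success occurs; negative binomial, r=2, p=0.12.
P(Y=27) = C(26,1) · p^2 · (1−p)^25
= 26 · 0.0144 · 0.040932 = 0.015325

0.0153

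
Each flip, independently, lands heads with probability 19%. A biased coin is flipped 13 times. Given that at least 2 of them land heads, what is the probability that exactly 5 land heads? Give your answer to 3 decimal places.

0.080

X ~ Binomial(13, 0.19). Want P(X=5 | X≥2) = P(X=5) / P(X≥2).
P(X=5) = C(13,5)·0.19^5·0.81^8 = 0.05905
P(X≥2) = 1 − 0.06461 − 0.19702 = 0.73837
Ratio = 0.05905 / 0.73837 = 0.07998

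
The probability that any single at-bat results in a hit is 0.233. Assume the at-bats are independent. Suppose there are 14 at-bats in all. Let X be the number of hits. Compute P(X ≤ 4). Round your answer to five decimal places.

X ~ Binomial(14, 0.233); P(X ≤ 4) = Σ C(14,k) p^k (1−p)^(14−k) over k:
  k=0: C(14,0)·0.233^0·0.767^14 = 0.0243857
  k=1: C(14,1)·0.233^1·0.767^13 = 0.1037107
  k=2: C(14,2)·0.233^2·0.767^12 = 0.2047847
  k=3: C(14,3)·0.233^3·0.767^11 = 0.2488388
  k=4: C(14,4)·0.233^4·0.767^10 = 0.2078794
Total = 0.7895994

0.78960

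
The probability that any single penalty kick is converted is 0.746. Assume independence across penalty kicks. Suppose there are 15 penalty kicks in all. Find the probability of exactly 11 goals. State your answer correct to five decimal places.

X ~ Binomial(n=15, p=0.746).
P(X=11) = C(15,11) · p^11 · (1−p)^4
= 1365 · 0.039822 · 0.0041623 = 0.2262531

0.22625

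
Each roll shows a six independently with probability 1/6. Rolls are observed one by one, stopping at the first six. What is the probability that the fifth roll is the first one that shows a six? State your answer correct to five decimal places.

0.08038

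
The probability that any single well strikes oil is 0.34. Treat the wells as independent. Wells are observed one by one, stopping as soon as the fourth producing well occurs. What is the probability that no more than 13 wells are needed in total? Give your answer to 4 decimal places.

Finishing within 13 wells ⇔ at least 4 successes in the first 13. With X ~ Binomial(13, 0.34), P(Y ≤ 13) = 1 − P(X ≤ 3).
  k=0: C(13,0)·0.34^0·0.66^13 = 0.004509
  k=1: C(13,1)·0.34^1·0.66^12 = 0.030196
  k=2: C(13,2)·0.34^2·0.66^11 = 0.093333
  k=3: C(13,3)·0.34^3·0.66^10 = 0.176296
1 − 0.304334 = 0.695666

0.6957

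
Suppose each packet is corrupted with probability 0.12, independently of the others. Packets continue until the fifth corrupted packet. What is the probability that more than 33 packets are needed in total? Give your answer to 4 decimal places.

Needing more than 33 packets ⇔ fewer than 5 successes in the first 33. With X ~ Binomial(33, 0.12), P(Y > 33) = P(X ≤ 4).
  k=0: C(33,0)·0.12^0·0.88^33 = 0.014721
  k=1: C(33,1)·0.12^1·0.88^32 = 0.066243
  k=2: C(33,2)·0.12^2·0.88^31 = 0.144530
  k=3: C(33,3)·0.12^3·0.88^30 = 0.203656
  k=4: C(33,4)·0.12^4·0.88^29 = 0.208285
P(X ≤ 4) = 0.637436

0.6374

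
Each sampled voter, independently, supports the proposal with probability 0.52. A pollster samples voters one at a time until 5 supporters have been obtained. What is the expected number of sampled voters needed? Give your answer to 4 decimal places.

9.6154

Y = total sampled voters until the fifth success; negative binomial with r=5, p=0.52.
E[Y] = r / p = 5 / 0.52 = 9.615385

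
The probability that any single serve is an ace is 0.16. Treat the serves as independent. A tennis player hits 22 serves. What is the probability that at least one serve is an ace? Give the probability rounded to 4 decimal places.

0.9784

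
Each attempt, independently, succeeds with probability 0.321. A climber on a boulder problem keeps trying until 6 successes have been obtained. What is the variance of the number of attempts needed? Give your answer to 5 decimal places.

39.53766

Y = total attempts until the sixth success; negative binomial with r=6, p=0.321.
Var(Y) = r(1−p)/p² = 6·0.679 / 0.321² = 39.5376598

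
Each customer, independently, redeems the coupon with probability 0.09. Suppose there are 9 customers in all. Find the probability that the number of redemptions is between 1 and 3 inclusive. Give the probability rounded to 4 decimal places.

X ~ Binomial(9, 0.09); P(1 ≤ X ≤ 3) = Σ C(9,k) p^k (1−p)^(9−k) over k:
  k=1: C(9,1)·0.09^1·0.91^8 = 0.380905
  k=2: C(9,2)·0.09^2·0.91^7 = 0.150688
  k=3: C(9,3)·0.09^3·0.91^6 = 0.034774
Total = 0.566366

0.5664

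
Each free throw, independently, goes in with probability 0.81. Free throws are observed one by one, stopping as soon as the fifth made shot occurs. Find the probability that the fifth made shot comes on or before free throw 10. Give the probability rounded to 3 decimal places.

0.995

Finishing within 10 free throws ⇔ at least 5 successes in the first 10. With X ~ Binomial(10, 0.81), P(Y ≤ 10) = 1 − P(X ≤ 4).
  k=0: C(10,0)·0.81^0·0.19^10 = 0.00000
  k=1: C(10,1)·0.81^1·0.19^9 = 0.00000
  k=2: C(10,2)·0.81^2·0.19^8 = 0.00005
  k=3: C(10,3)·0.81^3·0.19^7 = 0.00057
  k=4: C(10,4)·0.81^4·0.19^6 = 0.00425
1 − 0.00488 = 0.99512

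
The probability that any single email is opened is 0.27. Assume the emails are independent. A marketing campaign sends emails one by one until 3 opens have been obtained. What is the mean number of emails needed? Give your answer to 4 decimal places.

Y = total emails until the third success; negative binomial with r=3, p=0.27.
E[Y] = r / p = 3 / 0.27 = 11.111111

11.1111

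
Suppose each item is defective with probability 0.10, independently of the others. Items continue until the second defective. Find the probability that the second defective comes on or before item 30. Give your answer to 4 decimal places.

0.8163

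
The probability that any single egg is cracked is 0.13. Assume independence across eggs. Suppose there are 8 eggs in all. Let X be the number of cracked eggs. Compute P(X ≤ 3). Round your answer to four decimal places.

X ~ Binomial(8, 0.13); P(X ≤ 3) = Σ C(8,k) p^k (1−p)^(8−k) over k:
  k=0: C(8,0)·0.13^0·0.87^8 = 0.328212
  k=1: C(8,1)·0.13^1·0.87^7 = 0.392345
  k=2: C(8,2)·0.13^2·0.87^6 = 0.205192
  k=3: C(8,3)·0.13^3·0.87^5 = 0.061322
Total = 0.987070

0.9871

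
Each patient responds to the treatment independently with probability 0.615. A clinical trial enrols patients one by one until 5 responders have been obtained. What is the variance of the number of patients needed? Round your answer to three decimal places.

Y = total patients until the fifth success; negative binomial with r=5, p=0.615.
Var(Y) = r(1−p)/p² = 5·0.385 / 0.615² = 5.08956

5.090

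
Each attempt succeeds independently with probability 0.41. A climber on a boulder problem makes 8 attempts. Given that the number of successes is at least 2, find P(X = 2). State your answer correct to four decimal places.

0.2197

X ~ Binomial(8, 0.41). Want P(X=2 | X≥2) = P(X=2) / P(X≥2).
P(X=2) = C(8,2)·0.41^2·0.59^6 = 0.198535
P(X≥2) = 1 − 0.014683 − 0.081628 = 0.903689
Ratio = 0.198535 / 0.903689 = 0.219694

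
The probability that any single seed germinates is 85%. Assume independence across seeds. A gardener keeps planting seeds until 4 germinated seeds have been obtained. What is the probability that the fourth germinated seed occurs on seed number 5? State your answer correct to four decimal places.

Y = trial on which the fourth success occurs; negative binomial, r=4, p=0.85.
P(Y=5) = C(4,3) · p^4 · (1−p)^1
= 4 · 0.52201 · 0.15 = 0.313204

0.3132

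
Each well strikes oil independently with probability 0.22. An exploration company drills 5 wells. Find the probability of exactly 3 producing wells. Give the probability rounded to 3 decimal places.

0.065

X ~ Binomial(n=5, p=0.22).
P(X=3) = C(5,3) · p^3 · (1−p)^2
= 10 · 0.010648 · 0.6084 = 0.06478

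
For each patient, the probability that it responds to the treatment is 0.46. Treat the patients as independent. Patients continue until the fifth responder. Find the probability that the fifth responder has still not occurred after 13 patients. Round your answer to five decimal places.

Needing more than 13 patients ⇔ fewer than 5 successes in the first 13. With X ~ Binomial(13, 0.46), P(Y > 13) = P(X ≤ 4).
  k=0: C(13,0)·0.46^0·0.54^13 = 0.0003320
  k=1: C(13,1)·0.46^1·0.54^12 = 0.0036764
  k=2: C(13,2)·0.46^2·0.54^11 = 0.0187906
  k=3: C(13,3)·0.46^3·0.54^10 = 0.0586918
  k=4: C(13,4)·0.46^4·0.54^9 = 0.1249917
P(X ≤ 4) = 0.2064825

0.20648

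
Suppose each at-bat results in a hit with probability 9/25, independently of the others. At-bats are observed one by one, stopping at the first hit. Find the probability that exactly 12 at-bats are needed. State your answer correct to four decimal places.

0.0027

Geometric (trials to first success), p = 0.36.
P(Y = 12) = (1−p)^11 · p = 0.0073787 · 0.36 = 0.002656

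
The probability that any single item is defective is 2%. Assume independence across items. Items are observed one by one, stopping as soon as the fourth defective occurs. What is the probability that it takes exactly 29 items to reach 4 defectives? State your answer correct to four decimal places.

Y = trial on which the fourth success occurs; negative binomial, r=4, p=0.02.
P(Y=29) = C(28,3) · p^4 · (1−p)^25
= 3276 · 1.6e-07 · 0.60346 = 0.000316

0.0003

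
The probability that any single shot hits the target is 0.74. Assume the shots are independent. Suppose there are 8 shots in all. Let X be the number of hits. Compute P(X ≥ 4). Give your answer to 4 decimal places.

X ~ Binomial(8, 0.74); P(X ≥ 4) = Σ C(8,k) p^k (1−p)^(8−k) over k:
  k=4: C(8,4)·0.74^4·0.26^4 = 0.095922
  k=5: C(8,5)·0.74^5·0.26^3 = 0.218407
  k=6: C(8,6)·0.74^6·0.26^2 = 0.310810
  k=7: C(8,7)·0.74^7·0.26^1 = 0.252747
  k=8: C(8,8)·0.74^8·0.26^0 = 0.089919
Total = 0.967805

0.9678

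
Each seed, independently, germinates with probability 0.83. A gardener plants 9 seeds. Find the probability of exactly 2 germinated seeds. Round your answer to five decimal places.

0.00010

X ~ Binomial(n=9, p=0.83).
P(X=2) = C(9,2) · p^2 · (1−p)^7
= 36 · 0.6889 · 4.1034e-06 = 0.0001018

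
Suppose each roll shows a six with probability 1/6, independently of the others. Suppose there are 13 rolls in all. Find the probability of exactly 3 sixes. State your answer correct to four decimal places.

X ~ Binomial(n=13, p=0.166667).
P(X=3) = C(13,3) · p^3 · (1−p)^10
= 286 · 0.0046296 · 0.16151 = 0.213845

0.2138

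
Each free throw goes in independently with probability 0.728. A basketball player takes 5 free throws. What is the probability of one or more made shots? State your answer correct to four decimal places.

P(at least one) = 1 − P(none) = 1 − (1 − 0.728)^5
= 1 − 0.001489 = 0.998511

0.9985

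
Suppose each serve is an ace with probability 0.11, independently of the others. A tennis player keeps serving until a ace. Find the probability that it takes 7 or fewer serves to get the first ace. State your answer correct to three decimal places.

0.558

Y = number of serves to the first success; geometric, p = 0.11.
P(Y ≤ 7) = 1 − (1−p)^7 = 1 − 0.44231 = 0.55769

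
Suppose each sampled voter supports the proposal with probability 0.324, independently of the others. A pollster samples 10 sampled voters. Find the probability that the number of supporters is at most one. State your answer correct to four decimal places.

0.1154

X ~ Binomial(10, 0.324); P(X ≤ 1) = Σ C(10,k) p^k (1−p)^(10−k) over k:
  k=0: C(10,0)·0.324^0·0.676^10 = 0.019928
  k=1: C(10,1)·0.324^1·0.676^9 = 0.095514
Total = 0.115442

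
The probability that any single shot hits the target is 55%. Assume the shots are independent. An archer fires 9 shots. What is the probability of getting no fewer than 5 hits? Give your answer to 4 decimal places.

0.6214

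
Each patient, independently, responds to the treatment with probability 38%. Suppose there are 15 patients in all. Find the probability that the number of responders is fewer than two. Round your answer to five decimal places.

0.00784

X ~ Binomial(15, 0.38); P(X ≤ 1) = Σ C(15,k) p^k (1−p)^(15−k) over k:
  k=0: C(15,0)·0.38^0·0.62^15 = 0.0007689
  k=1: C(15,1)·0.38^1·0.62^14 = 0.0070690
Total = 0.0078379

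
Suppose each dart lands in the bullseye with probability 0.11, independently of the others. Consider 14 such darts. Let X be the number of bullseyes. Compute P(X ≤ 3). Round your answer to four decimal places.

0.9406

X ~ Binomial(14, 0.11); P(X ≤ 3) = Σ C(14,k) p^k (1−p)^(14−k) over k:
  k=0: C(14,0)·0.11^0·0.89^14 = 0.195641
  k=1: C(14,1)·0.11^1·0.89^13 = 0.338525
  k=2: C(14,2)·0.11^2·0.89^12 = 0.271961
  k=3: C(14,3)·0.11^3·0.89^11 = 0.134453
Total = 0.940580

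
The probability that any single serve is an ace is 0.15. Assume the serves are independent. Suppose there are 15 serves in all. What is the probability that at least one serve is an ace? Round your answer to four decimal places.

0.9126

P(at least one) = 1 − P(none) = 1 − (1 − 0.15)^15
= 1 − 0.087354 = 0.912646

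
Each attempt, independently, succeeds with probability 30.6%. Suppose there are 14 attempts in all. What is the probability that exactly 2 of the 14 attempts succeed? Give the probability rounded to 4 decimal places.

X ~ Binomial(n=14, p=0.306).
P(X=2) = C(14,2) · p^2 · (1−p)^12
= 91 · 0.093636 · 0.012483 = 0.106365

0.1064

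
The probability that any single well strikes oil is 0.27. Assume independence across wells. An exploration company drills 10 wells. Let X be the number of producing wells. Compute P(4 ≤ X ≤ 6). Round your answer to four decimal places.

0.2670

X ~ Binomial(10, 0.27); P(4 ≤ X ≤ 6) = Σ C(10,k) p^k (1−p)^(10−k) over k:
  k=4: C(10,4)·0.27^4·0.73^6 = 0.168893
  k=5: C(10,5)·0.27^5·0.73^5 = 0.074961
  k=6: C(10,6)·0.27^6·0.73^4 = 0.023104
Total = 0.266958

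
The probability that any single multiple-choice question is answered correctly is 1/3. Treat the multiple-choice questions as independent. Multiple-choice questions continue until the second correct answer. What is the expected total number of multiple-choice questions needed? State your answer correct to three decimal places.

Y = total multiple-choice questions until the second success; negative binomial with r=2, p=0.333333.
E[Y] = r / p = 2 / 0.333333 = 6.00000

6.000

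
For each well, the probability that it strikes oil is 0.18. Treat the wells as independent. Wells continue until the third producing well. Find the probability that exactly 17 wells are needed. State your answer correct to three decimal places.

Y = trial on which the third success occurs; negative binomial, r=3, p=0.18.
P(Y=17) = C(16,2) · p^3 · (1−p)^14
= 120 · 0.005832 · 0.062143 = 0.04349

0.043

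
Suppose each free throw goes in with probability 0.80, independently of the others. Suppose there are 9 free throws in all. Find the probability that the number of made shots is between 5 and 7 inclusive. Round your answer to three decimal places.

X ~ Binomial(9, 0.80); P(5 ≤ X ≤ 7) = Σ C(9,k) p^k (1−p)^(9−k) over k:
  k=5: C(9,5)·0.80^5·0.20^4 = 0.06606
  k=6: C(9,6)·0.80^6·0.20^3 = 0.17616
  k=7: C(9,7)·0.80^7·0.20^2 = 0.30199
Total = 0.54421

0.544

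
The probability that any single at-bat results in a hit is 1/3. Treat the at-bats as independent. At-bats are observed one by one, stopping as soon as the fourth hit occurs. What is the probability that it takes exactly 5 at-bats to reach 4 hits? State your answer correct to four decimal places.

Y = trial on which the fourth success occurs; negative binomial, r=4, p=0.333333.
P(Y=5) = C(4,3) · p^4 · (1−p)^1
= 4 · 0.012346 · 0.66667 = 0.032922

0.0329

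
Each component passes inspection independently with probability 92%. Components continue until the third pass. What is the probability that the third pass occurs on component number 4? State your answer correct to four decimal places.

0.1869

Y = trial on which the third success occurs; negative binomial, r=3, p=0.92.
P(Y=4) = C(3,2) · p^3 · (1−p)^1
= 3 · 0.77869 · 0.08 = 0.186885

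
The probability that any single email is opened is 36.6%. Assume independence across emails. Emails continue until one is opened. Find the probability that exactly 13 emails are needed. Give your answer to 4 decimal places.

0.0015

Geometric (trials to first success), p = 0.366.
P(Y = 13) = (1−p)^12 · p = 0.0042177 · 0.366 = 0.001544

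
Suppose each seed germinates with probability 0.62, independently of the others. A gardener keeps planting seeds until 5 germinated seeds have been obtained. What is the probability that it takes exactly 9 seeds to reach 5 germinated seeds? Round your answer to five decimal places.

0.13372

Y = trial on which the fifth success occurs; negative binomial, r=5, p=0.62.
P(Y=9) = C(8,4) · p^5 · (1−p)^4
= 70 · 0.091613 · 0.020851 = 0.1337183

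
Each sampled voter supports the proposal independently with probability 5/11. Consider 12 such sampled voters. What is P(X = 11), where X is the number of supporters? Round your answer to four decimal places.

0.0011

X ~ Binomial(n=12, p=0.454545).
P(X=11) = C(12,11) · p^11 · (1−p)^1
= 12 · 0.00017114 · 0.54545 = 0.001120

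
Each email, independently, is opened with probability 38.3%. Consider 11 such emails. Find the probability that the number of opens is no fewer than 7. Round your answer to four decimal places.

0.0800

X ~ Binomial(11, 0.383); P(X ≥ 7) = Σ C(11,k) p^k (1−p)^(11−k) over k:
  k=7: C(11,7)·0.383^7·0.617^4 = 0.057816
  k=8: C(11,8)·0.383^8·0.617^3 = 0.017944
  k=9: C(11,9)·0.383^9·0.617^2 = 0.003713
  k=10: C(11,10)·0.383^10·0.617^1 = 0.000461
  k=11: C(11,11)·0.383^11·0.617^0 = 0.000026
Total = 0.079960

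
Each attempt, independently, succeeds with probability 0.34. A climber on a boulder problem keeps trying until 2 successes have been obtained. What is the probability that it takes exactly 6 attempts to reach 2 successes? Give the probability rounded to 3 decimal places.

Y = trial on which the second success occurs; negative binomial, r=2, p=0.34.
P(Y=6) = C(5,1) · p^2 · (1−p)^4
= 5 · 0.1156 · 0.18975 = 0.10967

0.110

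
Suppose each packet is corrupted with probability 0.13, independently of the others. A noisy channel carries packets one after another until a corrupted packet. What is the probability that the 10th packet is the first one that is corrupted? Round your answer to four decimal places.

Geometric (trials to first success), p = 0.13.
P(Y = 10) = (1−p)^9 · p = 0.28554 · 0.13 = 0.037121

0.0371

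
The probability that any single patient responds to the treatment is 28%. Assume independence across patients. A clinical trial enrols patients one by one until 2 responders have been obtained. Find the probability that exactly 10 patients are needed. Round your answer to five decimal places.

0.05096

Y = trial on which the second success occurs; negative binomial, r=2, p=0.28.
P(Y=10) = C(9,1) · p^2 · (1−p)^8
= 9 · 0.0784 · 0.07222 = 0.0509587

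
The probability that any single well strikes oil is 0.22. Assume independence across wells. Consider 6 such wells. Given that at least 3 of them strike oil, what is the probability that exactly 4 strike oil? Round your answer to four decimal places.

X ~ Binomial(6, 0.22). Want P(X=4 | X≥3) = P(X=4) / P(X≥3).
P(X=4) = C(6,4)·0.22^4·0.78^2 = 0.021378
P(X≥3) = 1 − 0.225200 − 0.381107 − 0.268729 = 0.124964
Ratio = 0.021378 / 0.124964 = 0.171075

0.1711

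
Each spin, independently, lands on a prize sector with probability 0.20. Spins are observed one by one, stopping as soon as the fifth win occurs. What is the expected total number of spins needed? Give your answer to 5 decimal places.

25.00000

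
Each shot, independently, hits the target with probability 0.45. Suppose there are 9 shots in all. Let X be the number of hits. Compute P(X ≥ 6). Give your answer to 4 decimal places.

0.1658

X ~ Binomial(9, 0.45); P(X ≥ 6) = Σ C(9,k) p^k (1−p)^(9−k) over k:
  k=6: C(9,6)·0.45^6·0.55^3 = 0.116049
  k=7: C(9,7)·0.45^7·0.55^2 = 0.040693
  k=8: C(9,8)·0.45^8·0.55^1 = 0.008323
  k=9: C(9,9)·0.45^9·0.55^0 = 0.000757
Total = 0.165822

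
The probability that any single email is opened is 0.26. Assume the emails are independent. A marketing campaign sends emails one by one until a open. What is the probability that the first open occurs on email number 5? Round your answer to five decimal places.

Geometric (trials to first success), p = 0.26.
P(Y = 5) = (1−p)^4 · p = 0.29987 · 0.26 = 0.0779651

0.07797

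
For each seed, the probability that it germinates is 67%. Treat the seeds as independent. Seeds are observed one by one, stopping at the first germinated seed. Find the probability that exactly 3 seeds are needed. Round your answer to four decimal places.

Geometric (trials to first success), p = 0.67.
P(Y = 3) = (1−p)^2 · p = 0.1089 · 0.67 = 0.072963

0.0730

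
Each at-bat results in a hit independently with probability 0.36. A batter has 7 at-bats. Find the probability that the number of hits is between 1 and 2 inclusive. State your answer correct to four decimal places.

X ~ Binomial(7, 0.36); P(1 ≤ X ≤ 2) = Σ C(7,k) p^k (1−p)^(7−k) over k:
  k=1: C(7,1)·0.36^1·0.64^6 = 0.173173
  k=2: C(7,2)·0.36^2·0.64^5 = 0.292230
Total = 0.465403

0.4654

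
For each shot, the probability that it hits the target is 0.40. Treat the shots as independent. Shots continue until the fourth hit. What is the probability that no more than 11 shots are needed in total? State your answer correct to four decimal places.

Finishing within 11 shots ⇔ at least 4 successes in the first 11. With X ~ Binomial(11, 0.40), P(Y ≤ 11) = 1 − P(X ≤ 3).
  k=0: C(11,0)·0.40^0·0.60^11 = 0.003628
  k=1: C(11,1)·0.40^1·0.60^10 = 0.026605
  k=2: C(11,2)·0.40^2·0.60^9 = 0.088684
  k=3: C(11,3)·0.40^3·0.60^8 = 0.177367
1 − 0.296284 = 0.703716

0.7037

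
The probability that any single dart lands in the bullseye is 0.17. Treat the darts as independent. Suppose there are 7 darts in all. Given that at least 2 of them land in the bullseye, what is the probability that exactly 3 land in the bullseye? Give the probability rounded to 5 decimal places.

X ~ Binomial(7, 0.17). Want P(X=3 | X≥2) = P(X=3) / P(X≥2).
P(X=3) = C(7,3)·0.17^3·0.83^4 = 0.0816070
P(X≥2) = 1 − 0.2713605 − 0.3890590 = 0.3395804
Ratio = 0.0816070 / 0.3395804 = 0.2403170

0.24032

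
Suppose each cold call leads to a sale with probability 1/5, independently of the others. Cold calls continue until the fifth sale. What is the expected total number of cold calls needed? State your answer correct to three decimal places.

25.000

Y = total cold calls until the fifth success; negative binomial with r=5, p=0.20.
E[Y] = r / p = 5 / 0.20 = 25.00000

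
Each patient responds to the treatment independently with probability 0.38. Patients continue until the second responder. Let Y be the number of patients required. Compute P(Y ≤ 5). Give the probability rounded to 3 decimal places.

Finishing within 5 patients ⇔ at least 2 successes in the first 5. With X ~ Binomial(5, 0.38), P(Y ≤ 5) = 1 − P(X ≤ 1).
  k=0: C(5,0)·0.38^0·0.62^5 = 0.09161
  k=1: C(5,1)·0.38^1·0.62^4 = 0.28075
1 − 0.37236 = 0.62764

0.628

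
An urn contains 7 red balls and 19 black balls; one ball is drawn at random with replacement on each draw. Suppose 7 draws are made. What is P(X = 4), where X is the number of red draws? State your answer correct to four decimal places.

X ~ Binomial(n=7, p=0.269231).
P(X=4) = C(7,4) · p^4 · (1−p)^3
= 35 · 0.0052541 · 0.39025 = 0.071764

0.0718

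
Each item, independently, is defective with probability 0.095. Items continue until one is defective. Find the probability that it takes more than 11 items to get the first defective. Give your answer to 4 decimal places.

0.3335

Y = number of items to the first success; geometric, p = 0.095.
P(Y > 11) = P(first 11 all fail) = (1−p)^11 = 0.333530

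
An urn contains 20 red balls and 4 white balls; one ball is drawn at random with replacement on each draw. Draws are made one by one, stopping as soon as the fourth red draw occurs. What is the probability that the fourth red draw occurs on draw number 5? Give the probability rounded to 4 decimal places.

0.3215

Y = trial on which the fourth success occurs; negative binomial, r=4, p=0.833333.
P(Y=5) = C(4,3) · p^4 · (1−p)^1
= 4 · 0.48225 · 0.16667 = 0.321502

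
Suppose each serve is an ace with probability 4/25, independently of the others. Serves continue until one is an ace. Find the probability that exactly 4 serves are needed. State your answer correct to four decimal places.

Geometric (trials to first success), p = 0.16.
P(Y = 4) = (1−p)^3 · p = 0.5927 · 0.16 = 0.094833

0.0948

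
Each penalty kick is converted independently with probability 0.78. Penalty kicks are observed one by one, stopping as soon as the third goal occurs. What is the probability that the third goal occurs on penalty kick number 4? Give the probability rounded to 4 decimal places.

0.3132

Y = trial on which the third success occurs; negative binomial, r=3, p=0.78.
P(Y=4) = C(3,2) · p^3 · (1−p)^1
= 3 · 0.47455 · 0.22 = 0.313204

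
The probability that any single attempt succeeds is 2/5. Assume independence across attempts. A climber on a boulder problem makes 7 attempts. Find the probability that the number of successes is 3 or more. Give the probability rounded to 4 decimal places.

0.5801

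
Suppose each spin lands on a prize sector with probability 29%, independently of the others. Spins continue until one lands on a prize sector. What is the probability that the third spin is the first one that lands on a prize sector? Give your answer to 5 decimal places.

Geometric (trials to first success), p = 0.29.
P(Y = 3) = (1−p)^2 · p = 0.5041 · 0.29 = 0.1461890

0.14619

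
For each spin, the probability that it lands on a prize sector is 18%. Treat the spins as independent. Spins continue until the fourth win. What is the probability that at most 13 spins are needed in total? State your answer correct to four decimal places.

Finishing within 13 spins ⇔ at least 4 successes in the first 13. With X ~ Binomial(13, 0.18), P(Y ≤ 13) = 1 − P(X ≤ 3).
  k=0: C(13,0)·0.18^0·0.82^13 = 0.075784
  k=1: C(13,1)·0.18^1·0.82^12 = 0.216263
  k=2: C(13,2)·0.18^2·0.82^11 = 0.284834
  k=3: C(13,3)·0.18^3·0.82^10 = 0.229257
1 − 0.806138 = 0.193862

0.1939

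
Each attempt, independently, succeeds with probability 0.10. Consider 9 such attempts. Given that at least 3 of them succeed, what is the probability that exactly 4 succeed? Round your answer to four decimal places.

0.1405

X ~ Binomial(9, 0.10). Want P(X=4 | X≥3) = P(X=4) / P(X≥3).
P(X=4) = C(9,4)·0.10^4·0.90^5 = 0.007440
P(X≥3) = 1 − 0.387420 − 0.387420 − 0.172187 = 0.052972
Ratio = 0.007440 / 0.052972 = 0.140454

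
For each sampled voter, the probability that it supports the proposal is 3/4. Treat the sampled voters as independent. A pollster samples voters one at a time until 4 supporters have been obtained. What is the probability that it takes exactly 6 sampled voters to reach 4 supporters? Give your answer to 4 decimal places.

0.1978

Y = trial on which the fourth success occurs; negative binomial, r=4, p=0.75.
P(Y=6) = C(5,3) · p^4 · (1−p)^2
= 10 · 0.31641 · 0.0625 = 0.197754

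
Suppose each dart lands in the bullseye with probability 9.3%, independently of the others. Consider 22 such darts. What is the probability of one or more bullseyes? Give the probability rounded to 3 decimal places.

P(at least one) = 1 − P(none) = 1 − (1 − 0.093)^22
= 1 − 0.11678 = 0.88322

0.883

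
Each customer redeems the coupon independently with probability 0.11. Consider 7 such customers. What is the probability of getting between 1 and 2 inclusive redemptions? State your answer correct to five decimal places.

X ~ Binomial(7, 0.11); P(1 ≤ X ≤ 2) = Σ C(7,k) p^k (1−p)^(7−k) over k:
  k=1: C(7,1)·0.11^1·0.89^6 = 0.3826756
  k=2: C(7,2)·0.11^2·0.89^5 = 0.1418910
Total = 0.5245665

0.52457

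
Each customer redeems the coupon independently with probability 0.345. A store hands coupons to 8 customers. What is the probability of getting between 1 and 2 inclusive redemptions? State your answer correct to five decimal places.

X ~ Binomial(8, 0.345); P(1 ≤ X ≤ 2) = Σ C(8,k) p^k (1−p)^(8−k) over k:
  k=1: C(8,1)·0.345^1·0.655^7 = 0.1427573
  k=2: C(8,2)·0.345^2·0.655^6 = 0.2631746
Total = 0.4059319

0.40593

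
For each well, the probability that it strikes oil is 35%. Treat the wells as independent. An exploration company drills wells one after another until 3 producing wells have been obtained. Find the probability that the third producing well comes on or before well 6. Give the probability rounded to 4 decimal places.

0.3529

Finishing within 6 wells ⇔ at least 3 successes in the first 6. With X ~ Binomial(6, 0.35), P(Y ≤ 6) = 1 − P(X ≤ 2).
  k=0: C(6,0)·0.35^0·0.65^6 = 0.075419
  k=1: C(6,1)·0.35^1·0.65^5 = 0.243661
  k=2: C(6,2)·0.35^2·0.65^4 = 0.328005
1 − 0.647085 = 0.352915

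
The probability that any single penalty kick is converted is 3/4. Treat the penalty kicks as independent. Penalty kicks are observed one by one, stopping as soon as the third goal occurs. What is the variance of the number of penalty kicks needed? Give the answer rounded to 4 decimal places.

Y = total penalty kicks until the third success; negative binomial with r=3, p=0.75.
Var(Y) = r(1−p)/p² = 3·0.25 / 0.75² = 1.333333

1.3333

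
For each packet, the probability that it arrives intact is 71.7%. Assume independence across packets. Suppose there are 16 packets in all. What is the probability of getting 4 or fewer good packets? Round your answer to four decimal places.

X ~ Binomial(16, 0.717); P(X ≤ 4) = Σ C(16,k) p^k (1−p)^(16−k) over k:
  k=0: C(16,0)·0.717^0·0.283^16 = 0.000000
  k=1: C(16,1)·0.717^1·0.283^15 = 0.000000
  k=2: C(16,2)·0.717^2·0.283^14 = 0.000001
  k=3: C(16,3)·0.717^3·0.283^13 = 0.000015
  k=4: C(16,4)·0.717^4·0.283^12 = 0.000127
Total = 0.000144

0.0001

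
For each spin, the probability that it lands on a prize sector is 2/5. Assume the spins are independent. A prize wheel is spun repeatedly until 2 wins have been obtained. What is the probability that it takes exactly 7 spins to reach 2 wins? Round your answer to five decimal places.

0.07465

Y = trial on which the second success occurs; negative binomial, r=2, p=0.40.
P(Y=7) = C(6,1) · p^2 · (1−p)^5
= 6 · 0.16 · 0.07776 = 0.0746496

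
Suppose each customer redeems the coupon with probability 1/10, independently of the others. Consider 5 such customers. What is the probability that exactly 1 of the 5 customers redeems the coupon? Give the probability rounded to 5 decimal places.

X ~ Binomial(n=5, p=0.10).
P(X=1) = C(5,1) · p^1 · (1−p)^4
= 5 · 0.1 · 0.6561 = 0.3280500

0.32805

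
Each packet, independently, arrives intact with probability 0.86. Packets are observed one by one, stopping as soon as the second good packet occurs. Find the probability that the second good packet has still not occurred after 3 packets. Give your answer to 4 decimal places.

0.0533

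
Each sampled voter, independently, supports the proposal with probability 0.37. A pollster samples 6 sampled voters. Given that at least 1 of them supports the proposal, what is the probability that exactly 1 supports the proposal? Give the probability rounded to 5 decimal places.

0.23501

X ~ Binomial(6, 0.37). Want P(X=1 | X≥1) = P(X=1) / P(X≥1).
P(X=1) = C(6,1)·0.37^1·0.63^5 = 0.2203209
P(X≥1) = 1 − 0.0625235 = 0.9374765
Ratio = 0.2203209 / 0.9374765 = 0.2350149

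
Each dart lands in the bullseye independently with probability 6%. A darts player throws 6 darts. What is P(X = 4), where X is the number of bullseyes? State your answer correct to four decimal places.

0.0002

X ~ Binomial(n=6, p=0.06).
P(X=4) = C(6,4) · p^4 · (1−p)^2
= 15 · 1.296e-05 · 0.8836 = 0.000172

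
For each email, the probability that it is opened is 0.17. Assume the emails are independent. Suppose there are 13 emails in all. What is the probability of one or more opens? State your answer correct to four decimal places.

P(at least one) = 1 − P(none) = 1 − (1 − 0.17)^13
= 1 − 0.088719 = 0.911281

0.9113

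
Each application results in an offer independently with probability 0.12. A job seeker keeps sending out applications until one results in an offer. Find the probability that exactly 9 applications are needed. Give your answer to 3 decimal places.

0.043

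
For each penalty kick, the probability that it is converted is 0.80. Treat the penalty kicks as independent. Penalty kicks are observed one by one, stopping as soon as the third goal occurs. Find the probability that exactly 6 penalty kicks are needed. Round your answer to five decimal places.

Y = trial on which the third success occurs; negative binomial, r=3, p=0.80.
P(Y=6) = C(5,2) · p^3 · (1−p)^3
= 10 · 0.512 · 0.008 = 0.0409600

0.04096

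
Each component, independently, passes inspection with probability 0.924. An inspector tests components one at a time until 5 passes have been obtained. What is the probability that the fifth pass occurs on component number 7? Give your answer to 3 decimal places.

Y = trial on which the fifth success occurs; negative binomial, r=5, p=0.924.
P(Y=7) = C(6,4) · p^5 · (1−p)^2
= 15 · 0.67353 · 0.005776 = 0.05836

0.058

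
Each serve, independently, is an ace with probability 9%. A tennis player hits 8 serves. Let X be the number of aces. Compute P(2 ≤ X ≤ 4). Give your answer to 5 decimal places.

0.15742

X ~ Binomial(8, 0.09); P(2 ≤ X ≤ 4) = Σ C(8,k) p^k (1−p)^(8−k) over k:
  k=2: C(8,2)·0.09^2·0.91^6 = 0.1287927
  k=3: C(8,3)·0.09^3·0.91^5 = 0.0254755
  k=4: C(8,4)·0.09^4·0.91^4 = 0.0031494
Total = 0.1574177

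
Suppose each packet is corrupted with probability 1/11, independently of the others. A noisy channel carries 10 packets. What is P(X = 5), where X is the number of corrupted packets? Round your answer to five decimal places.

X ~ Binomial(n=10, p=0.090909).
P(X=5) = C(10,5) · p^5 · (1−p)^5
= 252 · 6.2092e-06 · 0.62092 = 0.0009716

0.00097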